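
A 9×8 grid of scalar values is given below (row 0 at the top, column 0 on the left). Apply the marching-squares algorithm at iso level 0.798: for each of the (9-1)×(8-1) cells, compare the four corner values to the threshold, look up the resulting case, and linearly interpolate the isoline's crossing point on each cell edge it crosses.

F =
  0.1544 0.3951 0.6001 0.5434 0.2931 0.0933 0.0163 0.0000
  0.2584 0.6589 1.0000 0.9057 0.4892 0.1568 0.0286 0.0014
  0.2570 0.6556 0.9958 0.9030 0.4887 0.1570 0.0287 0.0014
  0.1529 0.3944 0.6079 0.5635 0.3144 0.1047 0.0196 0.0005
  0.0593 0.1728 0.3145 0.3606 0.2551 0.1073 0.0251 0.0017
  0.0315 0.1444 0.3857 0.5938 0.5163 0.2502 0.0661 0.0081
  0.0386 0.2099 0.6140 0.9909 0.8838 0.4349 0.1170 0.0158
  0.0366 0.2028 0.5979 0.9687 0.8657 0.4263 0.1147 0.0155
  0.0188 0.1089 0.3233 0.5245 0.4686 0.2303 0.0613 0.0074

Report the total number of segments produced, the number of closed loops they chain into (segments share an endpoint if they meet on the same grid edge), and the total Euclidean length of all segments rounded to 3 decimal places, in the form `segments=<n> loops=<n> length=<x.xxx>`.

segments=16 loops=2 length=12.280

cell (0,1): code 0100 → (0.495,2.000)–(1.000,1.408)
cell (0,2): code 1100 → (0.703,3.000)–(0.495,2.000)
cell (0,3): code 1000 → (1.000,3.259)–(0.703,3.000)
cell (1,1): code 0110 → (1.000,1.408)–(2.000,1.419)
cell (1,3): code 1001 → (2.000,3.253)–(1.000,3.259)
cell (2,1): code 0010 → (2.000,1.419)–(2.510,2.000)
cell (2,2): code 0011 → (2.510,2.000)–(2.309,3.000)
cell (2,3): code 0001 → (2.309,3.000)–(2.000,3.253)
cell (5,2): code 0100 → (5.514,3.000)–(6.000,2.488)
cell (5,3): code 1100 → (5.767,4.000)–(5.514,3.000)
cell (5,4): code 1000 → (6.000,4.191)–(5.767,4.000)
cell (6,2): code 0110 → (6.000,2.488)–(7.000,2.540)
cell (6,4): code 1001 → (7.000,4.154)–(6.000,4.191)
cell (7,2): code 0010 → (7.000,2.540)–(7.384,3.000)
cell (7,3): code 0011 → (7.384,3.000)–(7.170,4.000)
cell (7,4): code 0001 → (7.170,4.000)–(7.000,4.154)
total: 16 segments, chained into 2 closed loop(s), length Σ = 12.279721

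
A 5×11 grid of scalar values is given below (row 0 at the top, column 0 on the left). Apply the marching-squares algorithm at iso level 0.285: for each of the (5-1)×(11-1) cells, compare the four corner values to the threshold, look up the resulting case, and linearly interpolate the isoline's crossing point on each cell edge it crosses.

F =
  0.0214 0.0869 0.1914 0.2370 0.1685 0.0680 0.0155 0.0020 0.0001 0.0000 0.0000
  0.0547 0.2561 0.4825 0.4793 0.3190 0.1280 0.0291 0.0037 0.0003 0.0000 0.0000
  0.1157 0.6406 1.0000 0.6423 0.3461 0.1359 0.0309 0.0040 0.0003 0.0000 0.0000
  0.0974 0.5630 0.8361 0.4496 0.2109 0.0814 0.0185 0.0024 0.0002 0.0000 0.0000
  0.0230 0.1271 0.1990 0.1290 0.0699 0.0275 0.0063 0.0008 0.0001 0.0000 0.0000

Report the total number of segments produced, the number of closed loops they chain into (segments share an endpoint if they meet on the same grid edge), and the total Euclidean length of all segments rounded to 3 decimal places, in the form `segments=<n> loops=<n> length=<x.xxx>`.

segments=14 loops=1 length=11.845

cell (0,1): code 0100 → (0.322,2.000)–(1.000,1.128)
cell (0,2): code 1100 → (0.198,3.000)–(0.322,2.000)
cell (0,3): code 1100 → (0.774,4.000)–(0.198,3.000)
cell (0,4): code 1000 → (1.000,4.178)–(0.774,4.000)
cell (1,0): code 0100 → (1.075,1.000)–(2.000,0.323)
cell (1,1): code 1110 → (1.000,1.128)–(1.075,1.000)
cell (1,4): code 1001 → (2.000,4.291)–(1.000,4.178)
cell (2,0): code 0110 → (2.000,0.323)–(3.000,0.403)
cell (2,3): code 1011 → (3.000,3.690)–(2.452,4.000)
cell (2,4): code 0001 → (2.452,4.000)–(2.000,4.291)
cell (3,0): code 0010 → (3.000,0.403)–(3.638,1.000)
cell (3,1): code 0011 → (3.638,1.000)–(3.865,2.000)
cell (3,2): code 0011 → (3.865,2.000)–(3.513,3.000)
cell (3,3): code 0001 → (3.513,3.000)–(3.000,3.690)
total: 14 segments, chained into 1 closed loop(s), length Σ = 11.844532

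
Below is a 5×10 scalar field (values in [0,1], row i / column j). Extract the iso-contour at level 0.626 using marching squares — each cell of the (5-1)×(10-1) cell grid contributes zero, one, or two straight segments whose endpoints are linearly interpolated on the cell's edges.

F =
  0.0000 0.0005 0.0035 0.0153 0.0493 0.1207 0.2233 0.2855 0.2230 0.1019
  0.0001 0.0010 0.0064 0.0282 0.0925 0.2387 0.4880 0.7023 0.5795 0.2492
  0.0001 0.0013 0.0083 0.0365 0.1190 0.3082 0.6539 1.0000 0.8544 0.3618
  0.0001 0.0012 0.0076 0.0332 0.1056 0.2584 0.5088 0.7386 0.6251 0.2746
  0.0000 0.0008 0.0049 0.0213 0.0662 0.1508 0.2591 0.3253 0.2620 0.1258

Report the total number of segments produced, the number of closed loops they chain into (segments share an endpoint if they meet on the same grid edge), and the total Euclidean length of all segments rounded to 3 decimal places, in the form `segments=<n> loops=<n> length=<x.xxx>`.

cell (0,6): code 0100 → (0.817,7.000)–(1.000,6.644)
cell (0,7): code 1000 → (1.000,7.621)–(0.817,7.000)
cell (1,5): code 0100 → (1.832,6.000)–(2.000,5.919)
cell (1,6): code 1110 → (1.000,6.644)–(1.832,6.000)
cell (1,7): code 1101 → (1.169,8.000)–(1.000,7.621)
cell (1,8): code 1000 → (2.000,8.464)–(1.169,8.000)
cell (2,5): code 0010 → (2.000,5.919)–(2.192,6.000)
cell (2,6): code 0111 → (2.192,6.000)–(3.000,6.510)
cell (2,7): code 1011 → (3.000,7.992)–(2.996,8.000)
cell (2,8): code 0001 → (2.996,8.000)–(2.000,8.464)
cell (3,6): code 0010 → (3.000,6.510)–(3.272,7.000)
cell (3,7): code 0001 → (3.272,7.000)–(3.000,7.992)
total: 12 segments, chained into 1 closed loop(s), length Σ = 7.513558

segments=12 loops=1 length=7.514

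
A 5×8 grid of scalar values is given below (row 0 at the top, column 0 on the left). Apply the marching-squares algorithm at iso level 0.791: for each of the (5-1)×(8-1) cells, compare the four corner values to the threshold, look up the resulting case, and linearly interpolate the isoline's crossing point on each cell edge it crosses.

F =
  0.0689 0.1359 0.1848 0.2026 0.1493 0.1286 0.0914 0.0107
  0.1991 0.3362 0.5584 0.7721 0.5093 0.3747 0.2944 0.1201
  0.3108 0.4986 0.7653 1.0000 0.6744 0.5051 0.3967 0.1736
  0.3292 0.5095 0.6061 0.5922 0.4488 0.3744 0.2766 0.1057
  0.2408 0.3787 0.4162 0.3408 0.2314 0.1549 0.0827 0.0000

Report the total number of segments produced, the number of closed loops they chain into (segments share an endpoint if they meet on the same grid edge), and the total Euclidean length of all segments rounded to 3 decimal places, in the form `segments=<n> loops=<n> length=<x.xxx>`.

cell (1,2): code 0100 → (1.083,3.000)–(2.000,2.110)
cell (1,3): code 1000 → (2.000,3.642)–(1.083,3.000)
cell (2,2): code 0010 → (2.000,2.110)–(2.513,3.000)
cell (2,3): code 0001 → (2.513,3.000)–(2.000,3.642)
total: 4 segments, chained into 1 closed loop(s), length Σ = 4.246516

segments=4 loops=1 length=4.247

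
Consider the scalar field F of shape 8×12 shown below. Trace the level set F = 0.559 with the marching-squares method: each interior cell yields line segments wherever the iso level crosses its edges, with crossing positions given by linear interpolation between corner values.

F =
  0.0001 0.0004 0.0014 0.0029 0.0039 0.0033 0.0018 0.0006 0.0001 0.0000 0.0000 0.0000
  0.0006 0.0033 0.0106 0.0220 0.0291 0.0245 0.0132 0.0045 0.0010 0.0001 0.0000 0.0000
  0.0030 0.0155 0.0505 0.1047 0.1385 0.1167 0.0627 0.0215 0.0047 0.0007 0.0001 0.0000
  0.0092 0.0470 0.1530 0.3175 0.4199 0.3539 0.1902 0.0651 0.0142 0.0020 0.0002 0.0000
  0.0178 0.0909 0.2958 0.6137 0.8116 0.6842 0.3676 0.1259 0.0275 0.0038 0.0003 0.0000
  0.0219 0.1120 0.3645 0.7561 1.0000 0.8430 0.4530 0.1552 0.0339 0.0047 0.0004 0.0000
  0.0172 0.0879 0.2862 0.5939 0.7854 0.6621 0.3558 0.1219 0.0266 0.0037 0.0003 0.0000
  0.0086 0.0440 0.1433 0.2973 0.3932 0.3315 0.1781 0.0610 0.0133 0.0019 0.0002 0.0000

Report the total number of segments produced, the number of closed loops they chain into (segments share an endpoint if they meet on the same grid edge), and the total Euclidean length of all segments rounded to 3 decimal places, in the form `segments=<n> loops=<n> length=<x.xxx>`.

segments=12 loops=1 length=9.948

cell (3,2): code 0100 → (3.815,3.000)–(4.000,2.828)
cell (3,3): code 1100 → (3.355,4.000)–(3.815,3.000)
cell (3,4): code 1100 → (3.621,5.000)–(3.355,4.000)
cell (3,5): code 1000 → (4.000,5.395)–(3.621,5.000)
cell (4,2): code 0110 → (4.000,2.828)–(5.000,2.497)
cell (4,5): code 1001 → (5.000,5.728)–(4.000,5.395)
cell (5,2): code 0110 → (5.000,2.497)–(6.000,2.887)
cell (5,5): code 1001 → (6.000,5.337)–(5.000,5.728)
cell (6,2): code 0010 → (6.000,2.887)–(6.118,3.000)
cell (6,3): code 0011 → (6.118,3.000)–(6.577,4.000)
cell (6,4): code 0011 → (6.577,4.000)–(6.312,5.000)
cell (6,5): code 0001 → (6.312,5.000)–(6.000,5.337)
total: 12 segments, chained into 1 closed loop(s), length Σ = 9.947812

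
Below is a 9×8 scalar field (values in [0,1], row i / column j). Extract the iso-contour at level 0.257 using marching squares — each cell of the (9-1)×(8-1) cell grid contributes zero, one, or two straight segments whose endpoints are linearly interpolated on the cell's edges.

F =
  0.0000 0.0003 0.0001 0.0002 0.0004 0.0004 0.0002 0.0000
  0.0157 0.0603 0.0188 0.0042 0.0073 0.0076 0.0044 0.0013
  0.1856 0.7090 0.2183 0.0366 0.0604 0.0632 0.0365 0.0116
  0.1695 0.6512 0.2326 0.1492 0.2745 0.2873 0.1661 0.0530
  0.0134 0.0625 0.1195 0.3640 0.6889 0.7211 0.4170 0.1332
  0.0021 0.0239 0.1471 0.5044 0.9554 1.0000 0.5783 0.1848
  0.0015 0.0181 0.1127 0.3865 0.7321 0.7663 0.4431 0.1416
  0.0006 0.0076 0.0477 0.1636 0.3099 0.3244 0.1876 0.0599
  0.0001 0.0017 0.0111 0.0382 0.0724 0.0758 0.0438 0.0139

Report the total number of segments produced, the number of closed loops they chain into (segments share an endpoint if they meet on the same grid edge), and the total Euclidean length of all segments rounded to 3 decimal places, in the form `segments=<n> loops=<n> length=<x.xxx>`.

cell (1,0): code 0100 → (1.303,1.000)–(2.000,0.136)
cell (1,1): code 1000 → (2.000,1.921)–(1.303,1.000)
cell (2,0): code 0110 → (2.000,0.136)–(3.000,0.182)
cell (2,1): code 1001 → (3.000,1.942)–(2.000,1.921)
cell (2,3): code 0100 → (2.918,4.000)–(3.000,3.860)
cell (2,4): code 1100 → (2.865,5.000)–(2.918,4.000)
cell (2,5): code 1000 → (3.000,5.250)–(2.865,5.000)
cell (3,0): code 0010 → (3.000,0.182)–(3.670,1.000)
cell (3,1): code 0001 → (3.670,1.000)–(3.000,1.942)
cell (3,2): code 0100 → (3.502,3.000)–(4.000,2.562)
cell (3,3): code 1110 → (3.000,3.860)–(3.502,3.000)
cell (3,5): code 1101 → (3.362,6.000)–(3.000,5.250)
cell (3,6): code 1000 → (4.000,6.564)–(3.362,6.000)
cell (4,2): code 0110 → (4.000,2.562)–(5.000,2.308)
cell (4,6): code 1001 → (5.000,6.817)–(4.000,6.564)
cell (5,2): code 0110 → (5.000,2.308)–(6.000,2.527)
cell (5,6): code 1001 → (6.000,6.617)–(5.000,6.817)
cell (6,2): code 0010 → (6.000,2.527)–(6.581,3.000)
cell (6,3): code 0111 → (6.581,3.000)–(7.000,3.638)
cell (6,5): code 1011 → (7.000,5.493)–(6.728,6.000)
cell (6,6): code 0001 → (6.728,6.000)–(6.000,6.617)
cell (7,3): code 0010 → (7.000,3.638)–(7.223,4.000)
cell (7,4): code 0011 → (7.223,4.000)–(7.271,5.000)
cell (7,5): code 0001 → (7.271,5.000)–(7.000,5.493)
total: 24 segments, chained into 2 closed loop(s), length Σ = 20.407458

segments=24 loops=2 length=20.407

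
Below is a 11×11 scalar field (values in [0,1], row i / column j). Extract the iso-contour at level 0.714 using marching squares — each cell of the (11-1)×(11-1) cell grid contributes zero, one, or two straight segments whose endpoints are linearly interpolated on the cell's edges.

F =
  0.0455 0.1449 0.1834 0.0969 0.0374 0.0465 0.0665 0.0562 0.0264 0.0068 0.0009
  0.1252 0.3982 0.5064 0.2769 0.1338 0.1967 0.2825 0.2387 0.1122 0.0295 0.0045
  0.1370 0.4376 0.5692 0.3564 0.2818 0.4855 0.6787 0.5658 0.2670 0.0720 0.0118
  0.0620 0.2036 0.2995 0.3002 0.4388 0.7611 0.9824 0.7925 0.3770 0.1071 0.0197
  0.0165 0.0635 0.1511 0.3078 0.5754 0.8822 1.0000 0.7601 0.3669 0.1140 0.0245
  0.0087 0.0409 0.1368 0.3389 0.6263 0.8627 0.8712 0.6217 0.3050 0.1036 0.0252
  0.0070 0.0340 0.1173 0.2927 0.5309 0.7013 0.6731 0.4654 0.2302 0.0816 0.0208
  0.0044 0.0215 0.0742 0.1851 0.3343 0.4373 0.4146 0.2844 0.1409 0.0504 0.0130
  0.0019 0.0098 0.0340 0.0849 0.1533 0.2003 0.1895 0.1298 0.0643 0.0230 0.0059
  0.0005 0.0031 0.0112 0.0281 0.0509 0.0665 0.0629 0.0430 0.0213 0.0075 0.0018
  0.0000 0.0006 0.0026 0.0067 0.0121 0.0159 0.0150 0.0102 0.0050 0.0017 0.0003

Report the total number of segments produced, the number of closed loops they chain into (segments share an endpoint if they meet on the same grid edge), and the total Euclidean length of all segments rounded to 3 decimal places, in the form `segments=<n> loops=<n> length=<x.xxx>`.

cell (2,4): code 0100 → (2.829,5.000)–(3.000,4.854)
cell (2,5): code 1100 → (2.116,6.000)–(2.829,5.000)
cell (2,6): code 1100 → (2.654,7.000)–(2.116,6.000)
cell (2,7): code 1000 → (3.000,7.189)–(2.654,7.000)
cell (3,4): code 0110 → (3.000,4.854)–(4.000,4.452)
cell (3,7): code 1001 → (4.000,7.117)–(3.000,7.189)
cell (4,4): code 0110 → (4.000,4.452)–(5.000,4.371)
cell (4,6): code 1011 → (5.000,6.630)–(4.333,7.000)
cell (4,7): code 0001 → (4.333,7.000)–(4.000,7.117)
cell (5,4): code 0010 → (5.000,4.371)–(5.921,5.000)
cell (5,5): code 0011 → (5.921,5.000)–(5.794,6.000)
cell (5,6): code 0001 → (5.794,6.000)–(5.000,6.630)
total: 12 segments, chained into 1 closed loop(s), length Σ = 10.319049

segments=12 loops=1 length=10.319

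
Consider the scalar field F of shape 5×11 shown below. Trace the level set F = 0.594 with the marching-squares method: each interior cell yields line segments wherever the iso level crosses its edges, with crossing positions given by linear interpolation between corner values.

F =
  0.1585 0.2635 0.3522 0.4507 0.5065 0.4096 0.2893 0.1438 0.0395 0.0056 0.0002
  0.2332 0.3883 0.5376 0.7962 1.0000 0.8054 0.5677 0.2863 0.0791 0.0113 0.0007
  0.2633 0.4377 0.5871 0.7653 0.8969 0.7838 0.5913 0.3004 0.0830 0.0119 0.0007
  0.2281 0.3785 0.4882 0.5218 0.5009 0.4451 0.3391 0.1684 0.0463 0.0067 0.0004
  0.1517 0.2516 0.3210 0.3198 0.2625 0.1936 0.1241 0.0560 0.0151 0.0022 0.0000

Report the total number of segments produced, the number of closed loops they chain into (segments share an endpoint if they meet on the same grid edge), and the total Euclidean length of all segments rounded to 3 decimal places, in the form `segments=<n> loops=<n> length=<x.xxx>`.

cell (0,2): code 0100 → (0.415,3.000)–(1.000,2.218)
cell (0,3): code 1100 → (0.177,4.000)–(0.415,3.000)
cell (0,4): code 1100 → (0.466,5.000)–(0.177,4.000)
cell (0,5): code 1000 → (1.000,5.889)–(0.466,5.000)
cell (1,2): code 0110 → (1.000,2.218)–(2.000,2.039)
cell (1,5): code 1001 → (2.000,5.986)–(1.000,5.889)
cell (2,2): code 0010 → (2.000,2.039)–(2.703,3.000)
cell (2,3): code 0011 → (2.703,3.000)–(2.765,4.000)
cell (2,4): code 0011 → (2.765,4.000)–(2.560,5.000)
cell (2,5): code 0001 → (2.560,5.000)–(2.000,5.986)
total: 10 segments, chained into 1 closed loop(s), length Σ = 10.451188

segments=10 loops=1 length=10.451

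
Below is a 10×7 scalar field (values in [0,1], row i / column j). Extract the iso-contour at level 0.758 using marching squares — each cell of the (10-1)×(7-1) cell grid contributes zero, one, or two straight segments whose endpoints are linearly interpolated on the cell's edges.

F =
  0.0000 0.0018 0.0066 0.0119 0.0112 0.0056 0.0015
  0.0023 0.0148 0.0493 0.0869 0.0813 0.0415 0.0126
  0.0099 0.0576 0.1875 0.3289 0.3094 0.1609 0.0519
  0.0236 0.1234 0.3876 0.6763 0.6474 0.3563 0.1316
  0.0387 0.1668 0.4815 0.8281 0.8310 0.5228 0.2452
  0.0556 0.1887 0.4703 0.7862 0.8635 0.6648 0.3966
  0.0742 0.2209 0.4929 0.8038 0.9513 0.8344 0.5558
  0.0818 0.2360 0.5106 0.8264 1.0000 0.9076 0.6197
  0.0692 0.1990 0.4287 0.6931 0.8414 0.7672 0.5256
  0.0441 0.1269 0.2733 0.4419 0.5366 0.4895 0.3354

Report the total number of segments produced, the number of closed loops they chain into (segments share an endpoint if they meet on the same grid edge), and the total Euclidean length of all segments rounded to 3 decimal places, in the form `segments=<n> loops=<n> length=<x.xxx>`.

cell (3,2): code 0100 → (3.538,3.000)–(4.000,2.798)
cell (3,3): code 1100 → (3.602,4.000)–(3.538,3.000)
cell (3,4): code 1000 → (4.000,4.237)–(3.602,4.000)
cell (4,2): code 0110 → (4.000,2.798)–(5.000,2.911)
cell (4,4): code 1001 → (5.000,4.531)–(4.000,4.237)
cell (5,2): code 0110 → (5.000,2.911)–(6.000,2.853)
cell (5,4): code 1101 → (5.550,5.000)–(5.000,4.531)
cell (5,5): code 1000 → (6.000,5.274)–(5.550,5.000)
cell (6,2): code 0110 → (6.000,2.853)–(7.000,2.783)
cell (6,5): code 1001 → (7.000,5.520)–(6.000,5.274)
cell (7,2): code 0010 → (7.000,2.783)–(7.513,3.000)
cell (7,3): code 0111 → (7.513,3.000)–(8.000,3.438)
cell (7,5): code 1001 → (8.000,5.038)–(7.000,5.520)
cell (8,3): code 0010 → (8.000,3.438)–(8.274,4.000)
cell (8,4): code 0011 → (8.274,4.000)–(8.033,5.000)
cell (8,5): code 0001 → (8.033,5.000)–(8.000,5.038)
total: 16 segments, chained into 1 closed loop(s), length Σ = 12.327238

segments=16 loops=1 length=12.327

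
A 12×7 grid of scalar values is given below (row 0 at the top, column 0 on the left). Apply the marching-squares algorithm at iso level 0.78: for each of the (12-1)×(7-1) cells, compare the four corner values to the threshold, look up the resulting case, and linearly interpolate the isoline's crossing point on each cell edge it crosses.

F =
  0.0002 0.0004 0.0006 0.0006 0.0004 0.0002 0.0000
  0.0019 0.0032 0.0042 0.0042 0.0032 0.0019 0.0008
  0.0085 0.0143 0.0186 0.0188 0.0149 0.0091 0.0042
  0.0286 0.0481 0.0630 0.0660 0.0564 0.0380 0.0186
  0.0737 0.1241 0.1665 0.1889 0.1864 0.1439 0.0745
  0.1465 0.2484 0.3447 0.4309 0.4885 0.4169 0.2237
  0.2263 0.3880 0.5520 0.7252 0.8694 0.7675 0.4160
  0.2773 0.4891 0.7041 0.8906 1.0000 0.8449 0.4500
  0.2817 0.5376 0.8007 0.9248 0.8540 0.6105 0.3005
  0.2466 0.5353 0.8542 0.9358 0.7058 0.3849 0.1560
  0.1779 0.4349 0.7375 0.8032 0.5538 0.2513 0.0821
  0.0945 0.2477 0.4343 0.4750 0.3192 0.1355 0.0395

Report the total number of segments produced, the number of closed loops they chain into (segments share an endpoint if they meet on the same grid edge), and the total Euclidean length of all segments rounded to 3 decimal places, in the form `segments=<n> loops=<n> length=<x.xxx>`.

cell (5,3): code 0100 → (5.765,4.000)–(6.000,3.380)
cell (5,4): code 1000 → (6.000,4.877)–(5.765,4.000)
cell (6,2): code 0100 → (6.331,3.000)–(7.000,2.407)
cell (6,3): code 1110 → (6.000,3.380)–(6.331,3.000)
cell (6,4): code 1101 → (6.161,5.000)–(6.000,4.877)
cell (6,5): code 1000 → (7.000,5.164)–(6.161,5.000)
cell (7,1): code 0100 → (7.786,2.000)–(8.000,1.921)
cell (7,2): code 1110 → (7.000,2.407)–(7.786,2.000)
cell (7,4): code 1011 → (8.000,4.304)–(7.277,5.000)
cell (7,5): code 0001 → (7.277,5.000)–(7.000,5.164)
cell (8,1): code 0110 → (8.000,1.921)–(9.000,1.767)
cell (8,3): code 1011 → (9.000,3.677)–(8.499,4.000)
cell (8,4): code 0001 → (8.499,4.000)–(8.000,4.304)
cell (9,1): code 0010 → (9.000,1.767)–(9.636,2.000)
cell (9,2): code 0111 → (9.636,2.000)–(10.000,2.647)
cell (9,3): code 1001 → (10.000,3.093)–(9.000,3.677)
cell (10,2): code 0010 → (10.000,2.647)–(10.071,3.000)
cell (10,3): code 0001 → (10.071,3.000)–(10.000,3.093)
total: 18 segments, chained into 1 closed loop(s), length Σ = 11.711652

segments=18 loops=1 length=11.712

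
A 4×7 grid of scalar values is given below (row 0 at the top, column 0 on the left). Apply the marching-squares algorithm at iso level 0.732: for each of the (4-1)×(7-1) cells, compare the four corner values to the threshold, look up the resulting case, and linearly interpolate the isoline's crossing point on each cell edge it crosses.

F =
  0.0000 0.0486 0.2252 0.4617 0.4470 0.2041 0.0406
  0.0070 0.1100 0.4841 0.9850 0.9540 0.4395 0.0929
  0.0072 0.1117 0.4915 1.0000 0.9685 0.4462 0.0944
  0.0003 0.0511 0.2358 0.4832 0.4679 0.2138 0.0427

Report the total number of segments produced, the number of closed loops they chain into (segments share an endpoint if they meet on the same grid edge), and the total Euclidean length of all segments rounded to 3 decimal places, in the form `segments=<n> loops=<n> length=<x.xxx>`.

cell (0,2): code 0100 → (0.517,3.000)–(1.000,2.495)
cell (0,3): code 1100 → (0.562,4.000)–(0.517,3.000)
cell (0,4): code 1000 → (1.000,4.431)–(0.562,4.000)
cell (1,2): code 0110 → (1.000,2.495)–(2.000,2.473)
cell (1,4): code 1001 → (2.000,4.453)–(1.000,4.431)
cell (2,2): code 0010 → (2.000,2.473)–(2.519,3.000)
cell (2,3): code 0011 → (2.519,3.000)–(2.472,4.000)
cell (2,4): code 0001 → (2.472,4.000)–(2.000,4.453)
total: 8 segments, chained into 1 closed loop(s), length Σ = 6.710277

segments=8 loops=1 length=6.710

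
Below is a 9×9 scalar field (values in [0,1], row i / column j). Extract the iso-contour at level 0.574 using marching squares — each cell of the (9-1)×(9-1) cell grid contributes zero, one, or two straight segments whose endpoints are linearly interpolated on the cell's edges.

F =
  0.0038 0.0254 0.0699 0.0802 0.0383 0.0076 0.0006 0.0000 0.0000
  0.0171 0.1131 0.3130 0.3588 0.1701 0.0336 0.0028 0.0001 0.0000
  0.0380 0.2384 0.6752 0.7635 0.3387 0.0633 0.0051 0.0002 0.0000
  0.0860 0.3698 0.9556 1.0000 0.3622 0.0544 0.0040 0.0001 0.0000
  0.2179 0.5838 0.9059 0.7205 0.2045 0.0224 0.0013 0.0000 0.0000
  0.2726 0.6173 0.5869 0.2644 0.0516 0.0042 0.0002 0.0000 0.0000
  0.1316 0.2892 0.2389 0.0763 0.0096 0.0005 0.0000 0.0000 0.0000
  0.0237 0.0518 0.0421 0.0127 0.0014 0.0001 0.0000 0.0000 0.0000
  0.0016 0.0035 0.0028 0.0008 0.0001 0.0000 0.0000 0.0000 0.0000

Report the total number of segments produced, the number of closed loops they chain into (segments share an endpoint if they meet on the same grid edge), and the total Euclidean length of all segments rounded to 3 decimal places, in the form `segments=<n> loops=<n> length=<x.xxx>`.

segments=14 loops=1 length=10.127

cell (1,1): code 0100 → (1.721,2.000)–(2.000,1.768)
cell (1,2): code 1100 → (1.532,3.000)–(1.721,2.000)
cell (1,3): code 1000 → (2.000,3.446)–(1.532,3.000)
cell (2,1): code 0110 → (2.000,1.768)–(3.000,1.349)
cell (2,3): code 1001 → (3.000,3.668)–(2.000,3.446)
cell (3,0): code 0100 → (3.954,1.000)–(4.000,0.973)
cell (3,1): code 1110 → (3.000,1.349)–(3.954,1.000)
cell (3,3): code 1001 → (4.000,3.284)–(3.000,3.668)
cell (4,0): code 0110 → (4.000,0.973)–(5.000,0.874)
cell (4,2): code 1011 → (5.000,2.040)–(4.321,3.000)
cell (4,3): code 0001 → (4.321,3.000)–(4.000,3.284)
cell (5,0): code 0010 → (5.000,0.874)–(5.132,1.000)
cell (5,1): code 0011 → (5.132,1.000)–(5.037,2.000)
cell (5,2): code 0001 → (5.037,2.000)–(5.000,2.040)
total: 14 segments, chained into 1 closed loop(s), length Σ = 10.126855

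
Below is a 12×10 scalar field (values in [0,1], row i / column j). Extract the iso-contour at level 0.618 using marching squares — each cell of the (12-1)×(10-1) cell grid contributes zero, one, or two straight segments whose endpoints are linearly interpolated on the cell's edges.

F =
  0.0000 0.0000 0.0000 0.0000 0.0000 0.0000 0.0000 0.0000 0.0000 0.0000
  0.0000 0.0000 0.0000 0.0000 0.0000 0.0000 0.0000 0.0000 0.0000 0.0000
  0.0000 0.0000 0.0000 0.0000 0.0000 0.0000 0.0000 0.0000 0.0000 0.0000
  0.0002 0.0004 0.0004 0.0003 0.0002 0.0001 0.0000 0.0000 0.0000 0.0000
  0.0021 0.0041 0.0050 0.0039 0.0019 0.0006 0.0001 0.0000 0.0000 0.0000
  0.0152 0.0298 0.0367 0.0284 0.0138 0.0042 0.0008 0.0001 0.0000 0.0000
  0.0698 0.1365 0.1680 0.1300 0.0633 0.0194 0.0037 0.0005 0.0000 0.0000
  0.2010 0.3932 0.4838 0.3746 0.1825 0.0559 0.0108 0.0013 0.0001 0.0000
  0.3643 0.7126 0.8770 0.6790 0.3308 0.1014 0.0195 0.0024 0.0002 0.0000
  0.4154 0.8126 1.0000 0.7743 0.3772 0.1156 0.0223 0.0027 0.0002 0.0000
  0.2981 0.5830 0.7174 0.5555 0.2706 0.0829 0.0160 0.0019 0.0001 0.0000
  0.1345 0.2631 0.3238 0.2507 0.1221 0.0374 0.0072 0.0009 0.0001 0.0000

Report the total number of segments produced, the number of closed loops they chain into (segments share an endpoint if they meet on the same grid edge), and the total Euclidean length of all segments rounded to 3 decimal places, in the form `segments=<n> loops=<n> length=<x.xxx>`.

cell (7,0): code 0100 → (7.704,1.000)–(8.000,0.728)
cell (7,1): code 1100 → (7.341,2.000)–(7.704,1.000)
cell (7,2): code 1100 → (7.800,3.000)–(7.341,2.000)
cell (7,3): code 1000 → (8.000,3.175)–(7.800,3.000)
cell (8,0): code 0110 → (8.000,0.728)–(9.000,0.510)
cell (8,3): code 1001 → (9.000,3.394)–(8.000,3.175)
cell (9,0): code 0010 → (9.000,0.510)–(9.848,1.000)
cell (9,1): code 0111 → (9.848,1.000)–(10.000,1.260)
cell (9,2): code 1011 → (10.000,2.614)–(9.714,3.000)
cell (9,3): code 0001 → (9.714,3.000)–(9.000,3.394)
cell (10,1): code 0010 → (10.000,1.260)–(10.253,2.000)
cell (10,2): code 0001 → (10.253,2.000)–(10.000,2.614)
total: 12 segments, chained into 1 closed loop(s), length Σ = 8.900816

segments=12 loops=1 length=8.901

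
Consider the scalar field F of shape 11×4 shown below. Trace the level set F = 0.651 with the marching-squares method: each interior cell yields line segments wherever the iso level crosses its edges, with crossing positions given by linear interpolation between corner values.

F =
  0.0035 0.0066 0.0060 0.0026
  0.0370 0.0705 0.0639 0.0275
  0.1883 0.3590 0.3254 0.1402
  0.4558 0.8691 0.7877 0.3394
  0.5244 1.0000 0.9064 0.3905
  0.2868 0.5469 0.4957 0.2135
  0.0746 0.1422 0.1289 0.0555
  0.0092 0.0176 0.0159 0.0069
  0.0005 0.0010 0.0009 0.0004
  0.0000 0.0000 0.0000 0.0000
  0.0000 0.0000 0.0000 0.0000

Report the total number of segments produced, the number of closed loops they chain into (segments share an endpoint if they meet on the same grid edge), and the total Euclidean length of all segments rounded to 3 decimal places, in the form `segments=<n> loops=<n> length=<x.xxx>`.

cell (2,0): code 0100 → (2.572,1.000)–(3.000,0.472)
cell (2,1): code 1100 → (2.704,2.000)–(2.572,1.000)
cell (2,2): code 1000 → (3.000,2.305)–(2.704,2.000)
cell (3,0): code 0110 → (3.000,0.472)–(4.000,0.266)
cell (3,2): code 1001 → (4.000,2.495)–(3.000,2.305)
cell (4,0): code 0010 → (4.000,0.266)–(4.770,1.000)
cell (4,1): code 0011 → (4.770,1.000)–(4.622,2.000)
cell (4,2): code 0001 → (4.622,2.000)–(4.000,2.495)
total: 8 segments, chained into 1 closed loop(s), length Σ = 7.021172

segments=8 loops=1 length=7.021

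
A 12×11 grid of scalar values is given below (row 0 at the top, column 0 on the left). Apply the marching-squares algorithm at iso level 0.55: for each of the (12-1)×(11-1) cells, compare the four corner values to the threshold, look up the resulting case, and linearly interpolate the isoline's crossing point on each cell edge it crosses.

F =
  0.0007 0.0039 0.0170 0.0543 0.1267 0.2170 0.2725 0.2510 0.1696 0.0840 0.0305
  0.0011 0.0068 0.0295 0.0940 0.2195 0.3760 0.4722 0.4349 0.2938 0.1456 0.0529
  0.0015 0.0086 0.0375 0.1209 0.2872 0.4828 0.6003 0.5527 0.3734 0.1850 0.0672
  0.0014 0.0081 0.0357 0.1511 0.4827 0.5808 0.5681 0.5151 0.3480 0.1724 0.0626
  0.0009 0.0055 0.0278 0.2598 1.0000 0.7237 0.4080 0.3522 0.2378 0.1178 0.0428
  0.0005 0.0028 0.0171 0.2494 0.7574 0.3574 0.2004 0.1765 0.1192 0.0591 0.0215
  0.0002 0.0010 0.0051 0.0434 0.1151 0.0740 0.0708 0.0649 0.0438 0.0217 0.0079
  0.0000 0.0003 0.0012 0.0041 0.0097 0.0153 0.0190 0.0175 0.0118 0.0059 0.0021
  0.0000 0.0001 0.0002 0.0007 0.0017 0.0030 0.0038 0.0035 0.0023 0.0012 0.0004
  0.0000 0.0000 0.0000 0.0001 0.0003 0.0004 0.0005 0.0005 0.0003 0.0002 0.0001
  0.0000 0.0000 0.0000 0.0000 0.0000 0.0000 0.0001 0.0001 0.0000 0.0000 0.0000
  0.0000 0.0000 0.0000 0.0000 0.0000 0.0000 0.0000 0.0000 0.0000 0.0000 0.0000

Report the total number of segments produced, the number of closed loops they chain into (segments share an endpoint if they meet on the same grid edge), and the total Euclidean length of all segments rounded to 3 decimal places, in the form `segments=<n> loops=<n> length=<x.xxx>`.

cell (1,5): code 0100 → (1.607,6.000)–(2.000,5.572)
cell (1,6): code 1100 → (1.977,7.000)–(1.607,6.000)
cell (1,7): code 1000 → (2.000,7.015)–(1.977,7.000)
cell (2,4): code 0100 → (2.686,5.000)–(3.000,4.686)
cell (2,5): code 1110 → (2.000,5.572)–(2.686,5.000)
cell (2,6): code 1011 → (3.000,6.342)–(2.072,7.000)
cell (2,7): code 0001 → (2.072,7.000)–(2.000,7.015)
cell (3,3): code 0100 → (3.130,4.000)–(4.000,3.392)
cell (3,4): code 1110 → (3.000,4.686)–(3.130,4.000)
cell (3,5): code 1011 → (4.000,5.550)–(3.113,6.000)
cell (3,6): code 0001 → (3.113,6.000)–(3.000,6.342)
cell (4,3): code 0110 → (4.000,3.392)–(5.000,3.592)
cell (4,4): code 1011 → (5.000,4.518)–(4.474,5.000)
cell (4,5): code 0001 → (4.474,5.000)–(4.000,5.550)
cell (5,3): code 0010 → (5.000,3.592)–(5.323,4.000)
cell (5,4): code 0001 → (5.323,4.000)–(5.000,4.518)
total: 16 segments, chained into 1 closed loop(s), length Σ = 10.927220

segments=16 loops=1 length=10.927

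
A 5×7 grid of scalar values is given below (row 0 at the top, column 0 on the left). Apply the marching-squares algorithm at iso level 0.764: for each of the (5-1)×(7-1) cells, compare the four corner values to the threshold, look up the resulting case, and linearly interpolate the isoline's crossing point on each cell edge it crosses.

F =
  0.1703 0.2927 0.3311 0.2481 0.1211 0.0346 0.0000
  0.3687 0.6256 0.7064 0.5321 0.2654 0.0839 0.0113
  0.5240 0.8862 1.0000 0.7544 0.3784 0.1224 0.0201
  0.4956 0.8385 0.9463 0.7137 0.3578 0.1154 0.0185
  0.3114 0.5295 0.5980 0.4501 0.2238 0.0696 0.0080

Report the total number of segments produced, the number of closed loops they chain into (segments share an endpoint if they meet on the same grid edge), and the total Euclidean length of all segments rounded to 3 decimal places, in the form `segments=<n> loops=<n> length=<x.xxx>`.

cell (1,0): code 0100 → (1.531,1.000)–(2.000,0.663)
cell (1,1): code 1100 → (1.196,2.000)–(1.531,1.000)
cell (1,2): code 1000 → (2.000,2.961)–(1.196,2.000)
cell (2,0): code 0110 → (2.000,0.663)–(3.000,0.783)
cell (2,2): code 1001 → (3.000,2.784)–(2.000,2.961)
cell (3,0): code 0010 → (3.000,0.783)–(3.241,1.000)
cell (3,1): code 0011 → (3.241,1.000)–(3.523,2.000)
cell (3,2): code 0001 → (3.523,2.000)–(3.000,2.784)
total: 8 segments, chained into 1 closed loop(s), length Σ = 7.213893

segments=8 loops=1 length=7.214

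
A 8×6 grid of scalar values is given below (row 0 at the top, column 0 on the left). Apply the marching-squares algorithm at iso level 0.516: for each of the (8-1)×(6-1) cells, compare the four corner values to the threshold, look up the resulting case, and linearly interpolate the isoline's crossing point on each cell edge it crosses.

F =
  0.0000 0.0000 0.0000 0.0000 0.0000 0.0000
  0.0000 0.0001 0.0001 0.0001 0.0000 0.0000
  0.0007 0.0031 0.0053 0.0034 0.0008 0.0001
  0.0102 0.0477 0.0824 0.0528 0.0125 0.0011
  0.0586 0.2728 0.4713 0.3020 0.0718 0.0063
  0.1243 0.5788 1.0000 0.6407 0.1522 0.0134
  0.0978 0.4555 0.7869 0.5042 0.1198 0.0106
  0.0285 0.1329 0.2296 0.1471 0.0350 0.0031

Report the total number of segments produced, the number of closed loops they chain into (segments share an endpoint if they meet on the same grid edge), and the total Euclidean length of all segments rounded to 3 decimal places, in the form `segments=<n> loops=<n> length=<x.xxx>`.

segments=10 loops=1 length=7.183

cell (4,0): code 0100 → (4.795,1.000)–(5.000,0.862)
cell (4,1): code 1100 → (4.085,2.000)–(4.795,1.000)
cell (4,2): code 1100 → (4.632,3.000)–(4.085,2.000)
cell (4,3): code 1000 → (5.000,3.255)–(4.632,3.000)
cell (5,0): code 0010 → (5.000,0.862)–(5.509,1.000)
cell (5,1): code 0111 → (5.509,1.000)–(6.000,1.183)
cell (5,2): code 1011 → (6.000,2.958)–(5.914,3.000)
cell (5,3): code 0001 → (5.914,3.000)–(5.000,3.255)
cell (6,1): code 0010 → (6.000,1.183)–(6.486,2.000)
cell (6,2): code 0001 → (6.486,2.000)–(6.000,2.958)
total: 10 segments, chained into 1 closed loop(s), length Σ = 7.183295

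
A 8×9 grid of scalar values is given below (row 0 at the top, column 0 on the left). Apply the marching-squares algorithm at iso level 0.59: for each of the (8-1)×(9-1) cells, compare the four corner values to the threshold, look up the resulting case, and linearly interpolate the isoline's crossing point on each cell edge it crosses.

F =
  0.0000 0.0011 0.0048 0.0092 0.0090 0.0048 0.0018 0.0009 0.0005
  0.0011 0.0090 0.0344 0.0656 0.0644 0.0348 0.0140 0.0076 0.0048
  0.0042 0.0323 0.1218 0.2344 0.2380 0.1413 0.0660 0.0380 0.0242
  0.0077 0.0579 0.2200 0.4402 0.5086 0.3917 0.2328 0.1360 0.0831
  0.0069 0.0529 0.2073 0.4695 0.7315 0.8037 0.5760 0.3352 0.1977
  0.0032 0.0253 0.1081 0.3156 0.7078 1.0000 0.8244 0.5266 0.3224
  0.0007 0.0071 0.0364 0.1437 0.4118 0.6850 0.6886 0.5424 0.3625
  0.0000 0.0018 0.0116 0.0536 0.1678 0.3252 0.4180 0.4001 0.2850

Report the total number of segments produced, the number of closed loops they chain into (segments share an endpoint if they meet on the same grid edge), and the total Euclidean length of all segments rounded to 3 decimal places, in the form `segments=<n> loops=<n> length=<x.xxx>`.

segments=12 loops=1 length=9.854

cell (3,3): code 0100 → (3.365,4.000)–(4.000,3.460)
cell (3,4): code 1100 → (3.481,5.000)–(3.365,4.000)
cell (3,5): code 1000 → (4.000,5.939)–(3.481,5.000)
cell (4,3): code 0110 → (4.000,3.460)–(5.000,3.700)
cell (4,5): code 1101 → (4.056,6.000)–(4.000,5.939)
cell (4,6): code 1000 → (5.000,6.787)–(4.056,6.000)
cell (5,3): code 0010 → (5.000,3.700)–(5.398,4.000)
cell (5,4): code 0111 → (5.398,4.000)–(6.000,4.652)
cell (5,6): code 1001 → (6.000,6.674)–(5.000,6.787)
cell (6,4): code 0010 → (6.000,4.652)–(6.264,5.000)
cell (6,5): code 0011 → (6.264,5.000)–(6.364,6.000)
cell (6,6): code 0001 → (6.364,6.000)–(6.000,6.674)
total: 12 segments, chained into 1 closed loop(s), length Σ = 9.853804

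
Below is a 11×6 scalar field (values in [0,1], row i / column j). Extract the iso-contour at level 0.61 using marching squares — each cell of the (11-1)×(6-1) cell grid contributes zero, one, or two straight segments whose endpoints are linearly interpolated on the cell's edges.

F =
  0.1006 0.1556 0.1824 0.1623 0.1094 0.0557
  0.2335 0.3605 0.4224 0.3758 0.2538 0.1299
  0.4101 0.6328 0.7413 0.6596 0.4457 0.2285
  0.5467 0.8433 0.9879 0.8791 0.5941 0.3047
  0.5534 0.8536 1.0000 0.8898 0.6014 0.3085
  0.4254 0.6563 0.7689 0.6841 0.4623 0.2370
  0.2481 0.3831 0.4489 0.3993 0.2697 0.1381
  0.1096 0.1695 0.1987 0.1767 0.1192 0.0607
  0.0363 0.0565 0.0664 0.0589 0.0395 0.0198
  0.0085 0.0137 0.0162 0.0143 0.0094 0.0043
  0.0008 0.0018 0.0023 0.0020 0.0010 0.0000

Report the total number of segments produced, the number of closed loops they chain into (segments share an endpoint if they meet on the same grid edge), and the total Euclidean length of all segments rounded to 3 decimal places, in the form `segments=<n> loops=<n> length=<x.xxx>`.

segments=14 loops=1 length=12.066

cell (1,0): code 0100 → (1.916,1.000)–(2.000,0.898)
cell (1,1): code 1100 → (1.588,2.000)–(1.916,1.000)
cell (1,2): code 1100 → (1.825,3.000)–(1.588,2.000)
cell (1,3): code 1000 → (2.000,3.232)–(1.825,3.000)
cell (2,0): code 0110 → (2.000,0.898)–(3.000,0.213)
cell (2,3): code 1001 → (3.000,3.944)–(2.000,3.232)
cell (3,0): code 0110 → (3.000,0.213)–(4.000,0.189)
cell (3,3): code 1001 → (4.000,3.970)–(3.000,3.944)
cell (4,0): code 0110 → (4.000,0.189)–(5.000,0.799)
cell (4,3): code 1001 → (5.000,3.334)–(4.000,3.970)
cell (5,0): code 0010 → (5.000,0.799)–(5.169,1.000)
cell (5,1): code 0011 → (5.169,1.000)–(5.497,2.000)
cell (5,2): code 0011 → (5.497,2.000)–(5.260,3.000)
cell (5,3): code 0001 → (5.260,3.000)–(5.000,3.334)
total: 14 segments, chained into 1 closed loop(s), length Σ = 12.065521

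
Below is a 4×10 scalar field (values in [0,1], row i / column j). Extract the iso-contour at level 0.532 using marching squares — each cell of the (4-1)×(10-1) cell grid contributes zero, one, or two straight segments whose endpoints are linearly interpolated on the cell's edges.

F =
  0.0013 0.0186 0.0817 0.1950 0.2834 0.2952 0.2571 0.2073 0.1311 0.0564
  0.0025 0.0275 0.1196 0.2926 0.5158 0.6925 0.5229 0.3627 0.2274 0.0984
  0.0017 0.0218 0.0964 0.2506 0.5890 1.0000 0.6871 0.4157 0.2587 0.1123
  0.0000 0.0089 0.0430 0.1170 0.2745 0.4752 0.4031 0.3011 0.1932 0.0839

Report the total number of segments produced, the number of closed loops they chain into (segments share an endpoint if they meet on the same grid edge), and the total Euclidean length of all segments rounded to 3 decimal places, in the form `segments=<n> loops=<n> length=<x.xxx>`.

cell (0,4): code 0100 → (0.596,5.000)–(1.000,4.092)
cell (0,5): code 1000 → (1.000,5.946)–(0.596,5.000)
cell (1,3): code 0100 → (1.221,4.000)–(2.000,3.832)
cell (1,4): code 1110 → (1.000,4.092)–(1.221,4.000)
cell (1,5): code 1101 → (1.055,6.000)–(1.000,5.946)
cell (1,6): code 1000 → (2.000,6.571)–(1.055,6.000)
cell (2,3): code 0010 → (2.000,3.832)–(2.181,4.000)
cell (2,4): code 0011 → (2.181,4.000)–(2.892,5.000)
cell (2,5): code 0011 → (2.892,5.000)–(2.546,6.000)
cell (2,6): code 0001 → (2.546,6.000)–(2.000,6.571)
total: 10 segments, chained into 1 closed loop(s), length Σ = 7.563126

segments=10 loops=1 length=7.563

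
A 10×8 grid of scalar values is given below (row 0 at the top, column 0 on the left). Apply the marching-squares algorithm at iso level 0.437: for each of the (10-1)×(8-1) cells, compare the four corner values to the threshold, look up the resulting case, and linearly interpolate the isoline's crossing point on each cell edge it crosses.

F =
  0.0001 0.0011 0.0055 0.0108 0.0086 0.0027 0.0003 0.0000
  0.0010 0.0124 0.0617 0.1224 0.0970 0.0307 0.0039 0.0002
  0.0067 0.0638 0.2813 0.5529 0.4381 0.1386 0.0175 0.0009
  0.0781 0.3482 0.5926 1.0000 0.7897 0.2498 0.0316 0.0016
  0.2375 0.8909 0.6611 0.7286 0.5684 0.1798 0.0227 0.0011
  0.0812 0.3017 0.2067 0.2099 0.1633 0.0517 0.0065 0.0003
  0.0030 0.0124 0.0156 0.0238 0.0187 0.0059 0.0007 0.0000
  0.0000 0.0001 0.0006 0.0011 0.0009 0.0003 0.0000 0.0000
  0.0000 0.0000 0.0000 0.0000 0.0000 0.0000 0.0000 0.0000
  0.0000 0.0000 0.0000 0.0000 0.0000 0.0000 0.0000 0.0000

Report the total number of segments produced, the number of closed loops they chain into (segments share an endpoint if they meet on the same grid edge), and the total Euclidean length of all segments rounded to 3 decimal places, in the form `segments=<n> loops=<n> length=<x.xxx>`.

cell (1,2): code 0100 → (1.731,3.000)–(2.000,2.573)
cell (1,3): code 1100 → (1.997,4.000)–(1.731,3.000)
cell (1,4): code 1000 → (2.000,4.004)–(1.997,4.000)
cell (2,1): code 0100 → (2.500,2.000)–(3.000,1.363)
cell (2,2): code 1110 → (2.000,2.573)–(2.500,2.000)
cell (2,4): code 1001 → (3.000,4.653)–(2.000,4.004)
cell (3,0): code 0100 → (3.164,1.000)–(4.000,0.305)
cell (3,1): code 1110 → (3.000,1.363)–(3.164,1.000)
cell (3,4): code 1001 → (4.000,4.338)–(3.000,4.653)
cell (4,0): code 0010 → (4.000,0.305)–(4.770,1.000)
cell (4,1): code 0011 → (4.770,1.000)–(4.493,2.000)
cell (4,2): code 0011 → (4.493,2.000)–(4.562,3.000)
cell (4,3): code 0011 → (4.562,3.000)–(4.324,4.000)
cell (4,4): code 0001 → (4.324,4.000)–(4.000,4.338)
total: 14 segments, chained into 1 closed loop(s), length Σ = 11.414960

segments=14 loops=1 length=11.415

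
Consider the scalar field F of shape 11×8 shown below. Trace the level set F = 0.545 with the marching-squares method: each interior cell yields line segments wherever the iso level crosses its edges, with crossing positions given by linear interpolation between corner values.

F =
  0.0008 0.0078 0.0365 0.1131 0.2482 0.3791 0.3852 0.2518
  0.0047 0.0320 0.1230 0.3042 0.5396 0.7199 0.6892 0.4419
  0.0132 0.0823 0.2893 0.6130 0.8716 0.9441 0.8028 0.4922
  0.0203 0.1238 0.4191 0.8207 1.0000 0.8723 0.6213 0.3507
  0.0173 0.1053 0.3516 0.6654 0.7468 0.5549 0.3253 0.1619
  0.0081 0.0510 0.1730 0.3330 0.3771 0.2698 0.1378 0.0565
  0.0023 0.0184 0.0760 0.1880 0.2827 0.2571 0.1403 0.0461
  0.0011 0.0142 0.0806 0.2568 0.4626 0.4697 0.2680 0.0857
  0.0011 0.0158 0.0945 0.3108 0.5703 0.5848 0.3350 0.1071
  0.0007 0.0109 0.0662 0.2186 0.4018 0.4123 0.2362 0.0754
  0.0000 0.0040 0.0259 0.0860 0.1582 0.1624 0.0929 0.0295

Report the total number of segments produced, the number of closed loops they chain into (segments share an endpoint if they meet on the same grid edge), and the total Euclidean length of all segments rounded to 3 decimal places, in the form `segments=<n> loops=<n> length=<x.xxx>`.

segments=22 loops=2 length=16.189

cell (0,4): code 0100 → (0.487,5.000)–(1.000,4.030)
cell (0,5): code 1100 → (0.526,6.000)–(0.487,5.000)
cell (0,6): code 1000 → (1.000,6.583)–(0.526,6.000)
cell (1,2): code 0100 → (1.780,3.000)–(2.000,2.790)
cell (1,3): code 1100 → (1.016,4.000)–(1.780,3.000)
cell (1,4): code 1110 → (1.000,4.030)–(1.016,4.000)
cell (1,6): code 1001 → (2.000,6.830)–(1.000,6.583)
cell (2,2): code 0110 → (2.000,2.790)–(3.000,2.313)
cell (2,6): code 1001 → (3.000,6.282)–(2.000,6.830)
cell (3,2): code 0110 → (3.000,2.313)–(4.000,2.616)
cell (3,5): code 1011 → (4.000,5.043)–(3.258,6.000)
cell (3,6): code 0001 → (3.258,6.000)–(3.000,6.282)
cell (4,2): code 0010 → (4.000,2.616)–(4.362,3.000)
cell (4,3): code 0011 → (4.362,3.000)–(4.546,4.000)
cell (4,4): code 0011 → (4.546,4.000)–(4.035,5.000)
cell (4,5): code 0001 → (4.035,5.000)–(4.000,5.043)
cell (7,3): code 0100 → (7.765,4.000)–(8.000,3.903)
cell (7,4): code 1100 → (7.654,5.000)–(7.765,4.000)
cell (7,5): code 1000 → (8.000,5.159)–(7.654,5.000)
cell (8,3): code 0010 → (8.000,3.903)–(8.150,4.000)
cell (8,4): code 0011 → (8.150,4.000)–(8.231,5.000)
cell (8,5): code 0001 → (8.231,5.000)–(8.000,5.159)
total: 22 segments, chained into 2 closed loop(s), length Σ = 16.189016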